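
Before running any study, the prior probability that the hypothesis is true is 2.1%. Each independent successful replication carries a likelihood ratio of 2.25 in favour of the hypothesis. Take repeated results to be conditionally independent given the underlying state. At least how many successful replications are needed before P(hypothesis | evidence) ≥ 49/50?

10

Prior odds: 0.021 ÷ 0.979 = 21/979.
Likelihood ratio per successful replication = 2.25.
Target posterior odds = 0.98/0.02 = 49.
Need (21/979) × 2.25ⁿ ≥ 49, i.e. 2.25ⁿ ≥ 6853/3.
2.25⁹ = 387420489/262144 falls short of 6853/3 but 2.25¹⁰ ≈3325.26 reaches it, so n = 10.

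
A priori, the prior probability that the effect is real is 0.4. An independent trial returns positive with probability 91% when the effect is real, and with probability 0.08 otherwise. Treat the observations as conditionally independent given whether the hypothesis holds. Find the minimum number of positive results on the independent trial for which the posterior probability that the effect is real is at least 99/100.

3

Prior odds: 0.4 ÷ 0.6 = 2/3.
Likelihood ratio of a positive result = 0.91/0.08 = 11.375.
Target odds: 0.99 ÷ 0.01 = 99.
Need (2/3) × 11.375ⁿ ≥ 99, i.e. 11.375ⁿ ≥ 148.5.
11.375² = 129.390625 falls short of 148.5 but 11.375³ = 753571/512 reaches it, so n = 3.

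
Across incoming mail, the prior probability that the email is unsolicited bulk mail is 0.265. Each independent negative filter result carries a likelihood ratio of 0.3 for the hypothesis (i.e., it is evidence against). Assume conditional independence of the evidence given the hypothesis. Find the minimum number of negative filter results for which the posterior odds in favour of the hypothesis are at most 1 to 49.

Prior odds: 0.265 ÷ 0.735 = 53/147.
Likelihood ratio per negative filter result = 0.3.
Target odds = 1/49.
Require 0.3ⁿ ≤ 1/49 ÷ (53/147) = 3/53.
0.3² = 0.09 is still above 3/53 but 0.3³ = 0.027 is at or below it, so n = 3.

3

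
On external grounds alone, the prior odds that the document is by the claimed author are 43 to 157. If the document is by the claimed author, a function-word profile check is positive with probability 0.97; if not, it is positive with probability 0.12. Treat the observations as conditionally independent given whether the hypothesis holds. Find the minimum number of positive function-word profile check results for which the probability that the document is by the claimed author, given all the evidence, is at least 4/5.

2

Prior odds = 43/157.
Likelihood ratio of a positive = 0.97/0.12 = 97/12.
Target odds: 0.8 ÷ 0.2 = 4.
Require (97/12)ⁿ ≥ 4 ÷ (43/157) = 628/43.
(97/12)¹ = 97/12 falls short of 628/43 but (97/12)² = 9409/144 reaches it, so n = 2.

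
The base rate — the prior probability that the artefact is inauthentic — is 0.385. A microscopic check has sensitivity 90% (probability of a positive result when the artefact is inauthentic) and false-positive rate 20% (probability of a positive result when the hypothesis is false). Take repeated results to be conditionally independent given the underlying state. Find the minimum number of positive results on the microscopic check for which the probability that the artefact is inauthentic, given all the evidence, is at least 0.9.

2

Prior odds = 0.385/0.615 = 77/123.
Likelihood ratio of a positive result = 0.9/0.2 = 4.5.
Target posterior odds = 0.9/0.1 = 9.
Require 4.5ⁿ ≥ 9 ÷ (77/123) = 1107/77.
4.5¹ = 4.5 falls short of 1107/77 but 4.5² = 20.25 reaches it, so n = 2.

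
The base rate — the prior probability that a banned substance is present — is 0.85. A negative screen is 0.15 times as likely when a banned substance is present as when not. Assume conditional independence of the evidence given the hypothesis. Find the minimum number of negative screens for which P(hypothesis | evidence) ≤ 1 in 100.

4

Prior odds = 0.85/0.15 = 17/3.
Likelihood ratio per negative screen = 0.15.
Target posterior odds = 0.01/0.99 = 1/99.
Require 0.15ⁿ ≤ 1/99 ÷ (17/3) = 1/561.
0.15³ = 0.003375 is still above 1/561 but 0.15⁴ = 81/160000 is at or below it, so n = 4.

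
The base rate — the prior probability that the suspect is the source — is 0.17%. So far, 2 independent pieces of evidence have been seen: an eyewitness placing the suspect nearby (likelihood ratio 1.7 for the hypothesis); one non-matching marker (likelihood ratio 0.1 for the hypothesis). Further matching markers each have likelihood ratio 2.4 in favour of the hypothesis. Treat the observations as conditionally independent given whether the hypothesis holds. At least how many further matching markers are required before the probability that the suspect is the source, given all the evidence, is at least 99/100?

15

Prior odds = 0.0017/0.9983 = 17/9983.
Combined Bayes factor of the evidence already in hand = 1.7 × 0.1 = 0.17.
Odds after that evidence = (17/9983) × 0.17 = 289/998300.
Target odds = 0.99/0.01 = 99.
Need 2.4ⁿ ≥ 99 ÷ (289/998300) = 98831700/289.
2.4¹⁴ ≈210357 falls short of 98831700/289 but 2.4¹⁵ ≈504857 reaches it, so n = 15.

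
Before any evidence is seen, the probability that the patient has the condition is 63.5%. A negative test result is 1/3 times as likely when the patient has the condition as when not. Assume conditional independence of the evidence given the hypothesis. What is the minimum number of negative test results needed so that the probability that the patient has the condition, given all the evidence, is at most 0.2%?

Prior odds = 0.635/0.365 = 127/73.
Likelihood ratio per negative test result = 1/3.
Target odds: 0.002 ÷ 0.998 = 1/499.
Require (1/3)ⁿ ≤ 1/499 ÷ (127/73) = 73/63373.
(1/3)⁶ = 1/729 is still above 73/63373 but (1/3)⁷ = 1/2187 is at or below it, so n = 7.

7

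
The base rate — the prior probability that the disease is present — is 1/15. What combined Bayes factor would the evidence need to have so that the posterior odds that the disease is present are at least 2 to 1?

28

Prior odds = (1/15)/(14/15) = 1/14.
Target odds = 2.
Required Bayes factor = 2 ÷ (1/14) = 28.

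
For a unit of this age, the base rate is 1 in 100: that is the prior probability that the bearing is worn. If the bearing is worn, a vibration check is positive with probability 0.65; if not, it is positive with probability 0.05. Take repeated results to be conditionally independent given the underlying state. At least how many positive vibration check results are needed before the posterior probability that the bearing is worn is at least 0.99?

Prior odds: 0.01 ÷ 0.99 = 1/99.
Likelihood ratio of a positive = 0.65/0.05 = 13.
Target posterior odds = 0.99/0.01 = 99.
Need (1/99) × 13ⁿ ≥ 99, i.e. 13ⁿ ≥ 9801.
13³ = 2197 falls short of 9801 but 13⁴ = 28561 reaches it, so n = 4.

4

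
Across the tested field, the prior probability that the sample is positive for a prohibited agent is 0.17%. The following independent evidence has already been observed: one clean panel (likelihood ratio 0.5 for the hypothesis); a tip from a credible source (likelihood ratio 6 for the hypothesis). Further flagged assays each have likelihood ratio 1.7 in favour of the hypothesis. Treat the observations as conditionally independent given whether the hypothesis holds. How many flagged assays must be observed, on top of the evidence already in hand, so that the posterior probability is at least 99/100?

Prior odds = 0.0017/0.9983 = 17/9983.
Combined Bayes factor of the evidence already in hand = 0.5 × 6 = 3.
Odds after that evidence = (17/9983) × 3 = 51/9983.
Target odds = 0.99/0.01 = 99.
Need 1.7ⁿ ≥ 99 ÷ (51/9983) = 329439/17.
1.7¹⁸ ≈14063.1 falls short of 329439/17 but 1.7¹⁹ ≈23907.2 reaches it, so n = 19.

19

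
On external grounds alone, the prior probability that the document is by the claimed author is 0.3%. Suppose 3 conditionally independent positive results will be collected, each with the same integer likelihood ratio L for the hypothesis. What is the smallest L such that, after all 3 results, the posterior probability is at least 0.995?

Prior odds = 0.003/0.997 = 3/997.
Target odds = 0.995/0.005 = 199.
Need L³ ≥ 199 ÷ (3/997) = 198403/3.
40³ = 64000 < 198403/3 ≤ 68921 = 41³, so L = 41.

41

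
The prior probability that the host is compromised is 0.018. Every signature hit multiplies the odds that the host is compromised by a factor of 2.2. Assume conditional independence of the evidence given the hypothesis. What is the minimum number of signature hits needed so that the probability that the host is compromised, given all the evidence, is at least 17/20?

Prior odds: 0.018 ÷ 0.982 = 9/491.
Likelihood ratio per signature hit = 2.2.
Target odds: 0.85 ÷ 0.15 = 17/3.
Need (9/491) × 2.2ⁿ ≥ 17/3, i.e. 2.2ⁿ ≥ 8347/27.
2.2⁷ = 19487171/78125 falls short of 8347/27 but 2.2⁸ = 214358881/390625 reaches it, so n = 8.

8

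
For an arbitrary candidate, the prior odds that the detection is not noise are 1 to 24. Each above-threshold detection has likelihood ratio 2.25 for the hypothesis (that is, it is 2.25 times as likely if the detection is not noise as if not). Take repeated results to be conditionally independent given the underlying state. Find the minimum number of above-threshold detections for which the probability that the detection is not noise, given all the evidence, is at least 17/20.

Prior odds = 1/24.
Likelihood ratio per above-threshold detection = 2.25.
Target posterior odds = 0.85/0.15 = 17/3.
Need (1/24) × 2.25ⁿ ≥ 17/3, i.e. 2.25ⁿ ≥ 136.
2.25⁶ = 531441/4096 falls short of 136 but 2.25⁷ = 4782969/16384 reaches it, so n = 7.

7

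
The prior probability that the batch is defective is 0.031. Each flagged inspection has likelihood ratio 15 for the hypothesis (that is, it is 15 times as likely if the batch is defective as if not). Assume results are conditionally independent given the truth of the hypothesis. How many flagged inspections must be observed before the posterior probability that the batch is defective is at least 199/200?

Prior odds = 0.031/0.969 = 31/969.
Likelihood ratio per flagged inspection = 15.
Target odds: 0.995 ÷ 0.005 = 199.
Require 15ⁿ ≥ 199 ÷ (31/969) = 192831/31.
15³ = 3375 falls short of 192831/31 but 15⁴ = 50625 reaches it, so n = 4.

4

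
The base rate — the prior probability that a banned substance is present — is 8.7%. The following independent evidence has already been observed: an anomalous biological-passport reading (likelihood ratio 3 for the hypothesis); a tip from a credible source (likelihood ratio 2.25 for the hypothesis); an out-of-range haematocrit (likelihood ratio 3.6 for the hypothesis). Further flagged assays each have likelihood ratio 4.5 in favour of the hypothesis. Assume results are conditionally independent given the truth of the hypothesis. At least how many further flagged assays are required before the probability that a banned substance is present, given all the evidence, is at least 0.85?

Prior odds = 0.087/0.913 = 87/913.
Combined Bayes factor of the evidence already in hand = 3 × 2.25 × 3.6 = 24.3.
Odds after that evidence = (87/913) × 24.3 = 21141/9130.
Target odds = 0.85/0.15 = 17/3.
Need 4.5ⁿ ≥ 17/3 ÷ (21141/9130) = 155210/63423.
4.5¹ = 4.5, which meets the required 155210/63423; so n = 1.

1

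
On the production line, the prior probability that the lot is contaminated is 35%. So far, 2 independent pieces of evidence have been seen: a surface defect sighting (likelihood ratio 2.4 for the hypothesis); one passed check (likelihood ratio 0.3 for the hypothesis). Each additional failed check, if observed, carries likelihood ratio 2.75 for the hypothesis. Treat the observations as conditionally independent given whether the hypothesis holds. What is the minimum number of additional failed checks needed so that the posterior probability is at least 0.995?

Prior odds = 0.35/0.65 = 7/13.
Combined Bayes factor of the evidence already in hand = 2.4 × 0.3 = 0.72.
Odds after that evidence = (7/13) × 0.72 = 126/325.
Target odds = 0.995/0.005 = 199.
Need 2.75ⁿ ≥ 199 ÷ (126/325) = 64675/126.
2.75⁶ = 1771561/4096 falls short of 64675/126 but 2.75⁷ = 19487171/16384 reaches it, so n = 7.

7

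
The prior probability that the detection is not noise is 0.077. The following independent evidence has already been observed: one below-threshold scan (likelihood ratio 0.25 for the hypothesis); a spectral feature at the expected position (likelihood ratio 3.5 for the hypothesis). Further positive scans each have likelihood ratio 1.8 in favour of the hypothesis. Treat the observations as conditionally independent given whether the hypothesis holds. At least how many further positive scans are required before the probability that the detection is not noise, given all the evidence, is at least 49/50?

Prior odds = 0.077/0.923 = 77/923.
Combined Bayes factor of the evidence already in hand = 0.25 × 3.5 = 0.875.
Odds after that evidence = (77/923) × 0.875 = 539/7384.
Target odds = 0.98/0.02 = 49.
Need 1.8ⁿ ≥ 49 ÷ (539/7384) = 7384/11.
1.8¹¹ ≈642.684 falls short of 7384/11 but 1.8¹² ≈1156.83 reaches it, so n = 12.

12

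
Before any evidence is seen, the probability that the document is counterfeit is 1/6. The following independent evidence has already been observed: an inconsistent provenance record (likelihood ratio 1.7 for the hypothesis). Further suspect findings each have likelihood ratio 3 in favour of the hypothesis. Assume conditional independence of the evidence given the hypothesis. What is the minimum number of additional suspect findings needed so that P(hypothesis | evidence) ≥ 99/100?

Prior odds = (1/6)/(5/6) = 0.2.
Bayes factor of the evidence already in hand = 1.7.
Odds after that evidence = 0.2 × 1.7 = 0.34.
Target odds = 0.99/0.01 = 99.
Need 3ⁿ ≥ 99 ÷ 0.34 = 4950/17.
3⁵ = 243 falls short of 4950/17 but 3⁶ = 729 reaches it, so n = 6.

6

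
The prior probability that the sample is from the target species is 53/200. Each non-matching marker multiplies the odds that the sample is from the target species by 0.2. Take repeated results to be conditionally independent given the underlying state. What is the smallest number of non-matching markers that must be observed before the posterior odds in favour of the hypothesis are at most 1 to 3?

1

Prior odds: 0.265 ÷ 0.735 = 53/147.
Likelihood ratio per non-matching marker = 0.2.
Target odds = 1/3.
Require 0.2ⁿ ≤ 1/3 ÷ (53/147) = 49/53.
0.2¹ = 0.2, which is already at or below the required 49/53; so n = 1.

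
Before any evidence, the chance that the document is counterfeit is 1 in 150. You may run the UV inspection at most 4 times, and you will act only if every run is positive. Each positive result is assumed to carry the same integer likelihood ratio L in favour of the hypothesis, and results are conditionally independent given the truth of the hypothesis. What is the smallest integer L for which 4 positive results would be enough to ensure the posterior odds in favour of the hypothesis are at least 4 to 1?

Prior odds = (1/150)/(149/150) = 1/149.
Target odds = 4.
Need L⁴ ≥ 4 ÷ (1/149) = 596.
4⁴ = 256 < 596 ≤ 625 = 5⁴, so L = 5.

5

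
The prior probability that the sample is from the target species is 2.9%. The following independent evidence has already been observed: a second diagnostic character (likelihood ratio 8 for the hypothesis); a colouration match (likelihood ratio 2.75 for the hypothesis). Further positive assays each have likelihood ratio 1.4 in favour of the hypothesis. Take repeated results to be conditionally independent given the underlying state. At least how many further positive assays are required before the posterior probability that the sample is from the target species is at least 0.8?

6

Prior odds = 0.029/0.971 = 29/971.
Combined Bayes factor of the evidence already in hand = 8 × 2.75 = 22.
Odds after that evidence = (29/971) × 22 = 638/971.
Target odds = 0.8/0.2 = 4.
Need 1.4ⁿ ≥ 4 ÷ (638/971) = 1942/319.
1.4⁵ = 5.37824 falls short of 1942/319 but 1.4⁶ = 117649/15625 reaches it, so n = 6.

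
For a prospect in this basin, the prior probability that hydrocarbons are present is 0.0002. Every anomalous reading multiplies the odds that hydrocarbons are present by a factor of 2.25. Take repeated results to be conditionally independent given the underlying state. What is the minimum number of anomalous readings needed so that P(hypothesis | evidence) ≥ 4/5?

Prior odds: 0.0002 ÷ 0.9998 = 1/4999.
Likelihood ratio per anomalous reading = 2.25.
Target posterior odds = 0.8/0.2 = 4.
Require 2.25ⁿ ≥ 4 ÷ (1/4999) = 19996.
2.25¹² ≈16834.1 falls short of 19996 but 2.25¹³ ≈37876.8 reaches it, so n = 13.

13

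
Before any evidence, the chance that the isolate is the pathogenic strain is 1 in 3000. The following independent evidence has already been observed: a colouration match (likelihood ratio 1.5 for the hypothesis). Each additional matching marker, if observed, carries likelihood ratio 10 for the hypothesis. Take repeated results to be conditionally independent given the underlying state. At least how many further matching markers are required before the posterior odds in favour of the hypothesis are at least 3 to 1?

Prior odds = (1/3000)/(2999/3000) = 1/2999.
Bayes factor of the evidence already in hand = 1.5.
Odds after that evidence = (1/2999) × 1.5 = 3/5998.
Target odds = 3.
Need 10ⁿ ≥ 3 ÷ (3/5998) = 5998.
10³ = 1000 falls short of 5998 but 10⁴ = 10000 reaches it, so n = 4.

4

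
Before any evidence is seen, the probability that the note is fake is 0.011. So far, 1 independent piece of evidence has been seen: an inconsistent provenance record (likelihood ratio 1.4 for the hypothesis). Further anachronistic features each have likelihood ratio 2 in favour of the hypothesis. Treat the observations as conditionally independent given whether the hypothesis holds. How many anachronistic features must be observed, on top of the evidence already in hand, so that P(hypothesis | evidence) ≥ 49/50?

12

Prior odds = 0.011/0.989 = 11/989.
Bayes factor of the evidence already in hand = 1.4.
Odds after that evidence = (11/989) × 1.4 = 77/4945.
Target odds = 0.98/0.02 = 49.
Need 2ⁿ ≥ 49 ÷ (77/4945) = 34615/11.
2¹¹ = 2048 falls short of 34615/11 but 2¹² = 4096 reaches it, so n = 12.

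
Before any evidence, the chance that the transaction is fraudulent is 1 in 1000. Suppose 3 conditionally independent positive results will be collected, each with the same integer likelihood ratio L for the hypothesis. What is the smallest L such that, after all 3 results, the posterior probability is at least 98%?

37

Prior odds = 0.001/0.999 = 1/999.
Target odds = 0.98/0.02 = 49.
Need L³ ≥ 49 ÷ (1/999) = 48951.
36³ = 46656 < 48951 ≤ 50653 = 37³, so L = 37.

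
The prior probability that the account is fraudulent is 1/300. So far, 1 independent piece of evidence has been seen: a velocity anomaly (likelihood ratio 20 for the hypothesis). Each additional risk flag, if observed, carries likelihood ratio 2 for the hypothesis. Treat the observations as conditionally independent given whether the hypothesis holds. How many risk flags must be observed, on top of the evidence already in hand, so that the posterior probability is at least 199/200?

Prior odds = (1/300)/(299/300) = 1/299.
Bayes factor of the evidence already in hand = 20.
Odds after that evidence = (1/299) × 20 = 20/299.
Target odds = 0.995/0.005 = 199.
Need 2ⁿ ≥ 199 ÷ (20/299) = 2975.05.
2¹¹ = 2048 falls short of 2975.05 but 2¹² = 4096 reaches it, so n = 12.

12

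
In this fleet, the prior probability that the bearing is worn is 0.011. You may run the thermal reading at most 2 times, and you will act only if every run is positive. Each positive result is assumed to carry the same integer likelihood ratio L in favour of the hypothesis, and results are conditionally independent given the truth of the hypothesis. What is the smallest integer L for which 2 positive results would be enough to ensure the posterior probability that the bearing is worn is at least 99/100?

95

Prior odds = 0.011/0.989 = 11/989.
Target odds = 0.99/0.01 = 99.
Need L² ≥ 99 ÷ (11/989) = 8901.
94² = 8836 < 8901 ≤ 9025 = 95², so L = 95.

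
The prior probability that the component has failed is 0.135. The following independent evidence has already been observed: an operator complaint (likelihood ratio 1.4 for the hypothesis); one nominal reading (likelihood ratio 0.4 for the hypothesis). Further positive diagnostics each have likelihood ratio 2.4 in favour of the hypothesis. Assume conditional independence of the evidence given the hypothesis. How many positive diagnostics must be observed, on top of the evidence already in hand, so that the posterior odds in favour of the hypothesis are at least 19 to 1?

7

Prior odds = 0.135/0.865 = 27/173.
Combined Bayes factor of the evidence already in hand = 1.4 × 0.4 = 0.56.
Odds after that evidence = (27/173) × 0.56 = 378/4325.
Target odds = 19.
Need 2.4ⁿ ≥ 19 ÷ (378/4325) = 82175/378.
2.4⁶ = 2985984/15625 falls short of 82175/378 but 2.4⁷ = 35831808/78125 reaches it, so n = 7.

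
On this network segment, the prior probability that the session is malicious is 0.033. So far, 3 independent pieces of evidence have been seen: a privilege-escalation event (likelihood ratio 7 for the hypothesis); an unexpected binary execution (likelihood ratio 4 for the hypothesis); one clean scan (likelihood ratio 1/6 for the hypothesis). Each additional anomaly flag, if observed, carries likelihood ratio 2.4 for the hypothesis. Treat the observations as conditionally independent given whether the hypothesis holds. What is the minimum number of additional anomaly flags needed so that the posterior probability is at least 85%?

5

Prior odds = 0.033/0.967 = 33/967.
Combined Bayes factor of the evidence already in hand = 7 × 4 × (1/6) = 14/3.
Odds after that evidence = (33/967) × 14/3 = 154/967.
Target odds = 0.85/0.15 = 17/3.
Need 2.4ⁿ ≥ 17/3 ÷ (154/967) = 16439/462.
2.4⁴ = 33.1776 falls short of 16439/462 but 2.4⁵ = 79.62624 reaches it, so n = 5.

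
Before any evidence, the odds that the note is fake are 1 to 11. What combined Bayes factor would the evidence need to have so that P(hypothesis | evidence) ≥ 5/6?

Prior odds = 1/11.
Target odds = (5/6)/(1/6) = 5.
Required Bayes factor = 5 ÷ (1/11) = 55.

55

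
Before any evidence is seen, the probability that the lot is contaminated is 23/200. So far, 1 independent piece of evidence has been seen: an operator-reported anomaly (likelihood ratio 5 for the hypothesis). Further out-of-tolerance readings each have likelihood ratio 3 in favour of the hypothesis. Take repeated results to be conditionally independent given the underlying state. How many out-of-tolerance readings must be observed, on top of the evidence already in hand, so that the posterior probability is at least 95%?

Prior odds = 0.115/0.885 = 23/177.
Bayes factor of the evidence already in hand = 5.
Odds after that evidence = (23/177) × 5 = 115/177.
Target odds = 0.95/0.05 = 19.
Need 3ⁿ ≥ 19 ÷ (115/177) = 3363/115.
3³ = 27 falls short of 3363/115 but 3⁴ = 81 reaches it, so n = 4.

4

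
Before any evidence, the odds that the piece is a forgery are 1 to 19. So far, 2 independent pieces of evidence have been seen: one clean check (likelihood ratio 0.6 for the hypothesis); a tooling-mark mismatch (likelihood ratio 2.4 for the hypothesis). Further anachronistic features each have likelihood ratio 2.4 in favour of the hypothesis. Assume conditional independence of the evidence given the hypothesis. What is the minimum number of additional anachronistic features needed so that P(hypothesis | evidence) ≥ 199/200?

9

Prior odds = 1/19.
Combined Bayes factor of the evidence already in hand = 0.6 × 2.4 = 1.44.
Odds after that evidence = (1/19) × 1.44 = 36/475.
Target odds = 0.995/0.005 = 199.
Need 2.4ⁿ ≥ 199 ÷ (36/475) = 94525/36.
2.4⁸ = 429981696/390625 falls short of 94525/36 but 2.4⁹ ≈2641.81 reaches it, so n = 9.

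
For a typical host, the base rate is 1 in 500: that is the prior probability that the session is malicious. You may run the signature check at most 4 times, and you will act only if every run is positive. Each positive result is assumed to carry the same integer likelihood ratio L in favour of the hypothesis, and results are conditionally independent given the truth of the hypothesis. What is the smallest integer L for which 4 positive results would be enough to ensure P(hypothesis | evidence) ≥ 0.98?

13

Prior odds = 0.002/0.998 = 1/499.
Target odds = 0.98/0.02 = 49.
Need L⁴ ≥ 49 ÷ (1/499) = 24451.
12⁴ = 20736 < 24451 ≤ 28561 = 13⁴, so L = 13.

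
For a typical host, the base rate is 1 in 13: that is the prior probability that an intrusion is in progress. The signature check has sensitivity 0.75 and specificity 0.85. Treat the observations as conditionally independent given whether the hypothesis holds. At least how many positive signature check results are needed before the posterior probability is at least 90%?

3

Prior odds: (1/13) ÷ (12/13) = 1/12.
False-positive rate = 1 − 0.85 = 0.15; likelihood ratio of a positive = 0.75/0.15 = 5.
Target posterior odds = 0.9/0.1 = 9.
Require 5ⁿ ≥ 9 ÷ (1/12) = 108.
5² = 25 falls short of 108 but 5³ = 125 reaches it, so n = 3.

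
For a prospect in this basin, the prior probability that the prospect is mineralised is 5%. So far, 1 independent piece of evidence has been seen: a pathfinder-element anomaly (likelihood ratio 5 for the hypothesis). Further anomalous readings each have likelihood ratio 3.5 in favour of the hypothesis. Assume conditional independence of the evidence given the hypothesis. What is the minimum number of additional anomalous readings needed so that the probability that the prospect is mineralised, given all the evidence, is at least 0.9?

3

Prior odds = 0.05/0.95 = 1/19.
Bayes factor of the evidence already in hand = 5.
Odds after that evidence = (1/19) × 5 = 5/19.
Target odds = 0.9/0.1 = 9.
Need 3.5ⁿ ≥ 9 ÷ (5/19) = 34.2.
3.5² = 12.25 falls short of 34.2 but 3.5³ = 42.875 reaches it, so n = 3.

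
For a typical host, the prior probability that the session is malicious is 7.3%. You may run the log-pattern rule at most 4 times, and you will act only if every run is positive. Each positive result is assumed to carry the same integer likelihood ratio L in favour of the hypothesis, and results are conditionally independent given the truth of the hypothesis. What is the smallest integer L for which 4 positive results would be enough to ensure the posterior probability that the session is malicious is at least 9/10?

Prior odds = 0.073/0.927 = 73/927.
Target odds = 0.9/0.1 = 9.
Need L⁴ ≥ 9 ÷ (73/927) = 8343/73.
3⁴ = 81 < 8343/73 ≤ 256 = 4⁴, so L = 4.

4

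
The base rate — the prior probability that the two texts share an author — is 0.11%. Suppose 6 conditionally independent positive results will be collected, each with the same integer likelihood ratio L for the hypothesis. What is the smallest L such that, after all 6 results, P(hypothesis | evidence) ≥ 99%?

7

Prior odds = 0.0011/0.9989 = 11/9989.
Target odds = 0.99/0.01 = 99.
Need L⁶ ≥ 99 ÷ (11/9989) = 89901.
6⁶ = 46656 < 89901 ≤ 117649 = 7⁶, so L = 7.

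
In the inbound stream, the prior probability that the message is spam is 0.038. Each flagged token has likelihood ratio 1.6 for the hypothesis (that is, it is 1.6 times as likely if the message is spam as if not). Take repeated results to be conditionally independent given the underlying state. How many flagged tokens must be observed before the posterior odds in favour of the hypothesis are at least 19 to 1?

Prior odds: 0.038 ÷ 0.962 = 19/481.
Likelihood ratio per flagged token = 1.6.
Target odds = 19.
Require 1.6ⁿ ≥ 19 ÷ (19/481) = 481.
1.6¹³ ≈450.36 falls short of 481 but 1.6¹⁴ ≈720.576 reaches it, so n = 14.

14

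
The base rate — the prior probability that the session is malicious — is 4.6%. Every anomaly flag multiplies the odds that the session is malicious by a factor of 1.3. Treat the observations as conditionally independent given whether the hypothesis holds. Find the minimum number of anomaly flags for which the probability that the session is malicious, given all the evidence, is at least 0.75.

16

Prior odds: 0.046 ÷ 0.954 = 23/477.
Likelihood ratio per anomaly flag = 1.3.
Target posterior odds = 0.75/0.25 = 3.
Need (23/477) × 1.3ⁿ ≥ 3, i.e. 1.3ⁿ ≥ 1431/23.
1.3¹⁵ ≈51.1859 falls short of 1431/23 but 1.3¹⁶ ≈66.5417 reaches it, so n = 16.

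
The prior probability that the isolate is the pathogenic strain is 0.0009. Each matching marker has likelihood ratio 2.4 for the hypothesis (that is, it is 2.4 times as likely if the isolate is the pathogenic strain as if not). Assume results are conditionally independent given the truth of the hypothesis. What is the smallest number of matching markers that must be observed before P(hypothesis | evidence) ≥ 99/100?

14

Prior odds: 0.0009 ÷ 0.9991 = 9/9991.
Likelihood ratio per matching marker = 2.4.
Target odds: 0.99 ÷ 0.01 = 99.
Require 2.4ⁿ ≥ 99 ÷ (9/9991) = 109901.
2.4¹³ ≈87648.8 falls short of 109901 but 2.4¹⁴ ≈210357 reaches it, so n = 14.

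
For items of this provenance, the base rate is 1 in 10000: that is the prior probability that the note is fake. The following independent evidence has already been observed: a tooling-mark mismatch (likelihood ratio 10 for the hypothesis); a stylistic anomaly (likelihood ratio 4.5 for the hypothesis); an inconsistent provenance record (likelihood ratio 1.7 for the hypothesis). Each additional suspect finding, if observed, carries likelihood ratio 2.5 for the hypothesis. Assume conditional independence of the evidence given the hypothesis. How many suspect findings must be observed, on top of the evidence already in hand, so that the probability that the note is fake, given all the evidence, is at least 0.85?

8

Prior odds = 0.0001/0.9999 = 1/9999.
Combined Bayes factor of the evidence already in hand = 10 × 4.5 × 1.7 = 76.5.
Odds after that evidence = (1/9999) × 76.5 = 17/2222.
Target odds = 0.85/0.15 = 17/3.
Need 2.5ⁿ ≥ 17/3 ÷ (17/2222) = 2222/3.
2.5⁷ = 610.3515625 falls short of 2222/3 but 2.5⁸ = 390625/256 reaches it, so n = 8.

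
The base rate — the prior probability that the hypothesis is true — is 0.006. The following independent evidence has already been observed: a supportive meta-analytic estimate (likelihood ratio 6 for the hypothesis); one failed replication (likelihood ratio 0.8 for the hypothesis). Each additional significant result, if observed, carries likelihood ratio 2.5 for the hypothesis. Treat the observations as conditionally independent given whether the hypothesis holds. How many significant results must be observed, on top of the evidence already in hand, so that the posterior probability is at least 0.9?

7

Prior odds = 0.006/0.994 = 3/497.
Combined Bayes factor of the evidence already in hand = 6 × 0.8 = 4.8.
Odds after that evidence = (3/497) × 4.8 = 72/2485.
Target odds = 0.9/0.1 = 9.
Need 2.5ⁿ ≥ 9 ÷ (72/2485) = 310.625.
2.5⁶ = 244.140625 falls short of 310.625 but 2.5⁷ = 610.3515625 reaches it, so n = 7.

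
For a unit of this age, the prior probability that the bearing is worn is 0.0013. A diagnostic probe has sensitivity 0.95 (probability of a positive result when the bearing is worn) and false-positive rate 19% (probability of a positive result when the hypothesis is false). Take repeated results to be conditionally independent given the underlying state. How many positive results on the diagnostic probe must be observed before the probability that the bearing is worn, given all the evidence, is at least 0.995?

Prior odds: 0.0013 ÷ 0.9987 = 13/9987.
Likelihood ratio of a positive result = 0.95/0.19 = 5.
Target odds: 0.995 ÷ 0.005 = 199.
Require 5ⁿ ≥ 199 ÷ (13/9987) = 1987413/13.
5⁷ = 78125 falls short of 1987413/13 but 5⁸ = 390625 reaches it, so n = 8.

8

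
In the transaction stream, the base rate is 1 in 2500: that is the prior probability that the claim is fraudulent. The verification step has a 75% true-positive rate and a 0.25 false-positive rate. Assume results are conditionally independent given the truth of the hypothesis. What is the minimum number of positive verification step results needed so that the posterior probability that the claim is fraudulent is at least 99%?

12

Prior odds: 0.0004 ÷ 0.9996 = 1/2499.
Likelihood ratio of a positive result = 0.75/0.25 = 3.
Target odds: 0.99 ÷ 0.01 = 99.
Require 3ⁿ ≥ 99 ÷ (1/2499) = 247401.
3¹¹ = 177147 falls short of 247401 but 3¹² = 531441 reaches it, so n = 12.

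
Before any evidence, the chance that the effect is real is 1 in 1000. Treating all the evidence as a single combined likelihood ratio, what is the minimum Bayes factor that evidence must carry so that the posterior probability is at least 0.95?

18981

Prior odds = 0.001/0.999 = 1/999.
Target odds = 0.95/0.05 = 19.
Required Bayes factor = 19 ÷ (1/999) = 18981.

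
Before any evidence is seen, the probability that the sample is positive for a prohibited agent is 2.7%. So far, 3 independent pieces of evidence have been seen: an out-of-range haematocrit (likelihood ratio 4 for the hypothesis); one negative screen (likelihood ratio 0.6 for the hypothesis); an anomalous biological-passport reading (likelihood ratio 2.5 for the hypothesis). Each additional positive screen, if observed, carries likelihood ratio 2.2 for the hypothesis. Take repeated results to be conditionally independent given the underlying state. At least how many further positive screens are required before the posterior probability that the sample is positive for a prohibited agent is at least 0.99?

Prior odds = 0.027/0.973 = 27/973.
Combined Bayes factor of the evidence already in hand = 4 × 0.6 × 2.5 = 6.
Odds after that evidence = (27/973) × 6 = 162/973.
Target odds = 0.99/0.01 = 99.
Need 2.2ⁿ ≥ 99 ÷ (162/973) = 10703/18.
2.2⁸ = 214358881/390625 falls short of 10703/18 but 2.2⁹ ≈1207.27 reaches it, so n = 9.

9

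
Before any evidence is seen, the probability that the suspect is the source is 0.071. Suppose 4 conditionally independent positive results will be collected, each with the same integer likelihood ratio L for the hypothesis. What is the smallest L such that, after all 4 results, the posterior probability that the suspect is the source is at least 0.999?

11

Prior odds = 0.071/0.929 = 71/929.
Target odds = 0.999/0.001 = 999.
Need L⁴ ≥ 999 ÷ (71/929) = 928071/71.
10⁴ = 10000 < 928071/71 ≤ 14641 = 11⁴, so L = 11.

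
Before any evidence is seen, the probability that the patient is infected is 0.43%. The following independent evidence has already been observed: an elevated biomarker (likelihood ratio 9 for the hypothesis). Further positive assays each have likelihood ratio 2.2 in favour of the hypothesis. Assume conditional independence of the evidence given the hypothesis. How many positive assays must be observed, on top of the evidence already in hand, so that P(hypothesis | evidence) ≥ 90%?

Prior odds = 0.0043/0.9957 = 43/9957.
Bayes factor of the evidence already in hand = 9.
Odds after that evidence = (43/9957) × 9 = 129/3319.
Target odds = 0.9/0.1 = 9.
Need 2.2ⁿ ≥ 9 ÷ (129/3319) = 9957/43.
2.2⁶ = 1771561/15625 falls short of 9957/43 but 2.2⁷ = 19487171/78125 reaches it, so n = 7.

7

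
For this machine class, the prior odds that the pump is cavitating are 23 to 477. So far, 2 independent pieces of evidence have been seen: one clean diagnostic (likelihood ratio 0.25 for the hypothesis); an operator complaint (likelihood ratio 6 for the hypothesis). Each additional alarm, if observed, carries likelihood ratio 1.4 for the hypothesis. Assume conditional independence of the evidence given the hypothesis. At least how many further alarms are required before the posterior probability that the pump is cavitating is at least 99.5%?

24

Prior odds = 23/477.
Combined Bayes factor of the evidence already in hand = 0.25 × 6 = 1.5.
Odds after that evidence = (23/477) × 1.5 = 23/318.
Target odds = 0.995/0.005 = 199.
Need 1.4ⁿ ≥ 199 ÷ (23/318) = 63282/23.
1.4²³ ≈2295.86 falls short of 63282/23 but 1.4²⁴ ≈3214.2 reaches it, so n = 24.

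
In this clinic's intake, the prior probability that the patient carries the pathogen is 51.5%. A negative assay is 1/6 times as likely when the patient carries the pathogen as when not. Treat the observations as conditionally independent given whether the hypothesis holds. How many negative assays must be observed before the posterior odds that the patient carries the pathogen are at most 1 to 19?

Prior odds = 0.515/0.485 = 103/97.
Likelihood ratio per negative assay = 1/6.
Target odds = 1/19.
Need (103/97) × (1/6)ⁿ ≤ 1/19, i.e. (1/6)ⁿ ≤ 97/1957.
(1/6)¹ = 1/6 is still above 97/1957 but (1/6)² = 1/36 is at or below it, so n = 2.

2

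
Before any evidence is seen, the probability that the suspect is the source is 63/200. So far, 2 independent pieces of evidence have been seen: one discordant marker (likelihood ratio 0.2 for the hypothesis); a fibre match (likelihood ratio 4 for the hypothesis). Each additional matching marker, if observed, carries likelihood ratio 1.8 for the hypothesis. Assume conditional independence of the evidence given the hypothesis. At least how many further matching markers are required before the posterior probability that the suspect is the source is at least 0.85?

Prior odds = 0.315/0.685 = 63/137.
Combined Bayes factor of the evidence already in hand = 0.2 × 4 = 0.8.
Odds after that evidence = (63/137) × 0.8 = 252/685.
Target odds = 0.85/0.15 = 17/3.
Need 1.8ⁿ ≥ 17/3 ÷ (252/685) = 11645/756.
1.8⁴ = 10.4976 falls short of 11645/756 but 1.8⁵ = 18.89568 reaches it, so n = 5.

5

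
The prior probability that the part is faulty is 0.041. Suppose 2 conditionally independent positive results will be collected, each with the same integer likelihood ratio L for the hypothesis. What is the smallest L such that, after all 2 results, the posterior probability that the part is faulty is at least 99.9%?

153

Prior odds = 0.041/0.959 = 41/959.
Target odds = 0.999/0.001 = 999.
Need L² ≥ 999 ÷ (41/959) = 958041/41.
152² = 23104 < 958041/41 ≤ 23409 = 153², so L = 153.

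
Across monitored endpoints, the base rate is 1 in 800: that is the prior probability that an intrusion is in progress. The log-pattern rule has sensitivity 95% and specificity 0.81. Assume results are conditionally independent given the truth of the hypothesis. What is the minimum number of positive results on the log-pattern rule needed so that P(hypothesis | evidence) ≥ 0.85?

Prior odds: 0.00125 ÷ 0.99875 = 1/799.
False-positive rate = 1 − 0.81 = 0.19; likelihood ratio of a positive = 0.95/0.19 = 5.
Target odds: 0.85 ÷ 0.15 = 17/3.
Require 5ⁿ ≥ 17/3 ÷ (1/799) = 13583/3.
5⁵ = 3125 falls short of 13583/3 but 5⁶ = 15625 reaches it, so n = 6.

6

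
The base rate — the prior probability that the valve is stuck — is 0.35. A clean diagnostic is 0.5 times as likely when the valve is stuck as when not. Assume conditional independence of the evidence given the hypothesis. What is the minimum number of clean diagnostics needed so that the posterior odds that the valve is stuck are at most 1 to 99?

Prior odds: 0.35 ÷ 0.65 = 7/13.
Likelihood ratio per clean diagnostic = 0.5.
Target odds = 1/99.
Need (7/13) × 0.5ⁿ ≤ 1/99, i.e. 0.5ⁿ ≤ 13/693.
0.5⁵ = 0.03125 is still above 13/693 but 0.5⁶ = 0.015625 is at or below it, so n = 6.

6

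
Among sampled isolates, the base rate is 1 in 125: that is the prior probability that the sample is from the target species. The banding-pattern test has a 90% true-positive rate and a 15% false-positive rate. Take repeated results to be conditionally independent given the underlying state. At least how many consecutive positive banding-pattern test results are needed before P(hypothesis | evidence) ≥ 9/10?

Prior odds: 0.008 ÷ 0.992 = 1/124.
Likelihood ratio of a positive result = 0.9/0.15 = 6.
Target odds: 0.9 ÷ 0.1 = 9.
Require 6ⁿ ≥ 9 ÷ (1/124) = 1116.
6³ = 216 falls short of 1116 but 6⁴ = 1296 reaches it, so n = 4.

4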